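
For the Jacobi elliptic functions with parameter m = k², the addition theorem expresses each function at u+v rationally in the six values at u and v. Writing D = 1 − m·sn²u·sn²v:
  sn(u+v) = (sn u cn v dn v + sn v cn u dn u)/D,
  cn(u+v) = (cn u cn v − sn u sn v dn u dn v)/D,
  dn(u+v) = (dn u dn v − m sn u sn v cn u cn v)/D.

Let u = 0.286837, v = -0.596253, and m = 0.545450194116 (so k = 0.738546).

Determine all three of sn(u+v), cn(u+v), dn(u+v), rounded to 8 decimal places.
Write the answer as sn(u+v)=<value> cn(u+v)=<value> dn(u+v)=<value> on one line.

sn(u+v)=-0.30199099 cn(u+v)=0.95331078 dn(u+v)=0.97481061

sn u = 0.2808993189892948, cn u = 0.9597372414319194, dn u = 0.9782441232909811
sn v = -0.5467113392450197, cn v = 0.8373211519727165, dn v = 0.9148598787738063
m = k² = 0.545450194116
D = 1 − m·sn²u·sn²v = 0.9871361005589926
sn(u+v) = (sn u·cn v·dn v + sn v·cn u·dn u)/D = -0.2981062063491556/0.9871361005589926 = -0.3019909880515411
cn(u+v) = (cn u·cn v − sn u·sn v·dn u·dn v)/D = 0.9410474859234937/0.9871361005589926 = 0.9533107799325748
dn(u+v) = (dn u·dn v − m·sn u·sn v·cn u·cn v)/D = 0.9622707464081044/0.9871361005589926 = 0.974810612096136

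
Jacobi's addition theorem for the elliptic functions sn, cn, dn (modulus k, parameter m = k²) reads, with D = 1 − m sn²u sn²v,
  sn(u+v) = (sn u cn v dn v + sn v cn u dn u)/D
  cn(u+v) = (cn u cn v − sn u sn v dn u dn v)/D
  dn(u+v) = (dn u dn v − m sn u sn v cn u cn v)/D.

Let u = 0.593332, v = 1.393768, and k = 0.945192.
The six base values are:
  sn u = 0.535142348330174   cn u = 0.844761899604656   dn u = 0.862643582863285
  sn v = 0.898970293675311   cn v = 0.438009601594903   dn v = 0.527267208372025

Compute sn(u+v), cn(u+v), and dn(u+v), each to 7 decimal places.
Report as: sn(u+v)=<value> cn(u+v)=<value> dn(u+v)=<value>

m = k² = 0.893387916864
D = 1 − m·sn²u·sn²v = 0.7932386324129422
sn(u+v) = (sn u·cn v·dn v + sn v·cn u·dn u)/D = 0.7786953208005504/0.7932386324129422 = 0.9816659060487854
cn(u+v) = (cn u·cn v − sn u·sn v·dn u·dn v)/D = 0.1511989593736769/0.7932386324129422 = 0.1906096768304725
dn(u+v) = (dn u·dn v − m·sn u·sn v·cn u·cn v)/D = 0.2958160080936475/0.7932386324129422 = 0.3729218371447803

sn(u+v)=0.9816659 cn(u+v)=0.1906097 dn(u+v)=0.3729218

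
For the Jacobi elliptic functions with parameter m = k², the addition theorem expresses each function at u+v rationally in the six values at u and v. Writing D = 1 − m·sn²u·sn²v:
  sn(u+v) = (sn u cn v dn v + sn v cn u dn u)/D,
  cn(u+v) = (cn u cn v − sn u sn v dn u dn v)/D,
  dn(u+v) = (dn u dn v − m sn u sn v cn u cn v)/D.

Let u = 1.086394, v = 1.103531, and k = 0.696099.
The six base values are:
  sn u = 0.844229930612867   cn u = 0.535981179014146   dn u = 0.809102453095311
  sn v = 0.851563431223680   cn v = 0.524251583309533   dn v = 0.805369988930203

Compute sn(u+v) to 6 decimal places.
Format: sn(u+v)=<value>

sn(u+v)=0.968217

m = k² = 0.484553817801
D = 1 − m·sn²u·sn²v = 0.7495635628981509
sn(u+v) = (sn u·cn v·dn v + sn v·cn u·dn u)/D = 0.7257399367040164/0.7495635628981509 = 0.9682166698418189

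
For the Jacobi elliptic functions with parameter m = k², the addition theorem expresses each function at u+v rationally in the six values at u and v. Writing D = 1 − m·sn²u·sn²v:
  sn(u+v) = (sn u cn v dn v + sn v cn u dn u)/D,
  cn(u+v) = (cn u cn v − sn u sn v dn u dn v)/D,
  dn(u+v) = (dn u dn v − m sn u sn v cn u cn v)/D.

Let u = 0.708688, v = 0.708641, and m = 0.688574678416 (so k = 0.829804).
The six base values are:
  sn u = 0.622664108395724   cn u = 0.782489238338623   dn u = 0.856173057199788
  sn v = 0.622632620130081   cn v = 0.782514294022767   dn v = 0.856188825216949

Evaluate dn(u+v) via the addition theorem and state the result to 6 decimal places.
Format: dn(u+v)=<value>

dn(u+v)=0.635343

m = k² = 0.688574678416
D = 1 − m·sn²u·sn²v = 0.8965042649211604
dn(u+v) = (dn u·dn v − m·sn u·sn v·cn u·cn v)/D = 0.569587343813239/0.8965042649211604 = 0.6353425924452564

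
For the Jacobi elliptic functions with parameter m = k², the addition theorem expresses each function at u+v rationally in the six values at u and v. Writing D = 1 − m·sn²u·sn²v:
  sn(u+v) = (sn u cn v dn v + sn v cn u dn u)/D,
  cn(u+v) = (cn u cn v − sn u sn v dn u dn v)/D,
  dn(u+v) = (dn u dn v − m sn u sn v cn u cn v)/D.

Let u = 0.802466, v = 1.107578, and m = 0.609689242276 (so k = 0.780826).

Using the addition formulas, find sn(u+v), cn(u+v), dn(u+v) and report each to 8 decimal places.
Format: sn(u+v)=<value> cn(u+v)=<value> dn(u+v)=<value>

sn u = 0.6865865384449865, cn u = 0.7270480900367809, dn u = 0.8441515479539369
sn v = 0.8416518842373251, cn v = 0.5400204679081714, dn v = 0.7537304680159877
m = k² = 0.609689242276
D = 1 − m·sn²u·sn²v = 0.7964064099366174
sn(u+v) = (sn u·cn v·dn v + sn v·cn u·dn u)/D = 0.7960156291028485/0.7964064099366174 = 0.9995093198285534
cn(u+v) = (cn u·cn v − sn u·sn v·dn u·dn v)/D = 0.02494570127552608/0.7964064099366174 = 0.03132282835030346
dn(u+v) = (dn u·dn v − m·sn u·sn v·cn u·cn v)/D = 0.4979348759657464/0.7964064099366174 = 0.6252271073576303

sn(u+v)=0.99950932 cn(u+v)=0.03132283 dn(u+v)=0.62522711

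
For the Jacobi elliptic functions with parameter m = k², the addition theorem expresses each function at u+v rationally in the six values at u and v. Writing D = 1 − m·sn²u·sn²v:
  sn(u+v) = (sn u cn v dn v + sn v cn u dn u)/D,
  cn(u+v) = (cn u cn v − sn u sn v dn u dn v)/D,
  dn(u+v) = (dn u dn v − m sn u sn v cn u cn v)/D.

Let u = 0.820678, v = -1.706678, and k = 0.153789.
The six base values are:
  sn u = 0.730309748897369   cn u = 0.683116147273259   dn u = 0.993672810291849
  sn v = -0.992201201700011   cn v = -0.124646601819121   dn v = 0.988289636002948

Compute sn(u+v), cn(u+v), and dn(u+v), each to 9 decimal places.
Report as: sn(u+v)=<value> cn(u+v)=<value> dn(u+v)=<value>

m = k² = 0.023651056521
D = 1 − m·sn²u·sn²v = 0.9875816401745756
sn(u+v) = (sn u·cn v·dn v + sn v·cn u·dn u)/D = -0.763464791458382/0.9875816401745756 = -0.7730649906810983
cn(u+v) = (cn u·cn v − sn u·sn v·dn u·dn v)/D = 0.6264495256709148/0.9875816401745756 = 0.634326824423525
dn(u+v) = (dn u·dn v − m·sn u·sn v·cn u·cn v)/D = 0.980577280967774/0.9875816401745756 = 0.9929075643755756

sn(u+v)=-0.773064991 cn(u+v)=0.634326824 dn(u+v)=0.992907564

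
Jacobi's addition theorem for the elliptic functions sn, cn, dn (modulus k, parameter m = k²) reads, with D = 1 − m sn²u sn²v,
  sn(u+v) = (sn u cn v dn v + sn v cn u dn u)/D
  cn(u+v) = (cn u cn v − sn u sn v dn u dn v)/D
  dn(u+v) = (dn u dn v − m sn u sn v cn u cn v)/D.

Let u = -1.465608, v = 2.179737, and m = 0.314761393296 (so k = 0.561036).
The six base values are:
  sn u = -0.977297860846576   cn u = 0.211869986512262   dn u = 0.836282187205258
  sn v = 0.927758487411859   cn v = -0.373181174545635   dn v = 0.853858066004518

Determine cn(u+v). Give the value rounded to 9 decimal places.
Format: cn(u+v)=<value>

m = k² = 0.314761393296
D = 1 − m·sn²u·sn²v = 0.7412351827096496
cn(u+v) = (cn u·cn v − sn u·sn v·dn u·dn v)/D = 0.568375434376183/0.7412351827096496 = 0.7667950033057488

cn(u+v)=0.766795003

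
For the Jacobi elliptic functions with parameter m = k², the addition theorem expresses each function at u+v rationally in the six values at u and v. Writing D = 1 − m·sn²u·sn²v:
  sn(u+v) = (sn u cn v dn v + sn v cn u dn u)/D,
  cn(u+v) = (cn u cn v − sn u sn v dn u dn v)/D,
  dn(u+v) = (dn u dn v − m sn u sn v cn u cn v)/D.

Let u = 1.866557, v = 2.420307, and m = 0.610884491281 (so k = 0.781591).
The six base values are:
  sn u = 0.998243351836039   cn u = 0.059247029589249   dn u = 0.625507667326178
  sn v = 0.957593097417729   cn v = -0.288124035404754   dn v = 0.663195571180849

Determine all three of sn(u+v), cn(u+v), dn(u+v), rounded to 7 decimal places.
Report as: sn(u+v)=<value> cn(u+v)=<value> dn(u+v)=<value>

sn(u+v)=-0.3514280 cn(u+v)=-0.9362149 dn(u+v)=0.9615377

m = k² = 0.610884491281
D = 1 − m·sn²u·sn²v = 0.4417946859951333
sn(u+v) = (sn u·cn v·dn v + sn v·cn u·dn u)/D = -0.1552590254741391/0.4417946859951333 = -0.3514280058041472
cn(u+v) = (cn u·cn v − sn u·sn v·dn u·dn v)/D = -0.4136147719585932/0.4417946859951333 = -0.9362149094820699
dn(u+v) = (dn u·dn v − m·sn u·sn v·cn u·cn v)/D = 0.4248022492216337/0.4417946859951333 = 0.9615377067398978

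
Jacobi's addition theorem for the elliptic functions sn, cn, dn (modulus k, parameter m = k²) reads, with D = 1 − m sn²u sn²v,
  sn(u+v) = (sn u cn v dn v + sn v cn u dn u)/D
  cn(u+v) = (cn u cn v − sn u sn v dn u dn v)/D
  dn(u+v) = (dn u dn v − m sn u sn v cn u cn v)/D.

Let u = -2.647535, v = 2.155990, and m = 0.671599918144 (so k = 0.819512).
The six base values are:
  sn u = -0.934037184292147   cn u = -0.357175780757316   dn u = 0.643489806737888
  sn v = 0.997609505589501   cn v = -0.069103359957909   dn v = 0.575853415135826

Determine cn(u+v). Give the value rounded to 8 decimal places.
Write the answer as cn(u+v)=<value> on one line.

cn(u+v)=0.88747402

m = k² = 0.671599918144
D = 1 − m·sn²u·sn²v = 0.416877064275015
cn(u+v) = (cn u·cn v − sn u·sn v·dn u·dn v)/D = 0.3699675642807498/0.416877064275015 = 0.8874740204864834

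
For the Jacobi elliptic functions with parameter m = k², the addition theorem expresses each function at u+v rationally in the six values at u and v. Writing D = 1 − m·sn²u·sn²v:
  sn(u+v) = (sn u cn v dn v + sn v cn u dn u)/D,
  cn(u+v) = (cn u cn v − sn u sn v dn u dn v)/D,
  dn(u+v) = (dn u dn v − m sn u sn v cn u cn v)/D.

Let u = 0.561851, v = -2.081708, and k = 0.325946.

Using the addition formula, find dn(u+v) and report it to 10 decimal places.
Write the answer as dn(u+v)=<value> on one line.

sn u = 0.5302594611097587, cn u = 0.8478354226520547, dn u = 0.9849506253006465
sn v = -0.9036165937066006, cn v = -0.428342213163821, dn v = 0.9556421678078564
m = k² = 0.106240794916
D = 1 − m·sn²u·sn²v = 0.9756086095183724
dn(u+v) = (dn u·dn v − m·sn u·sn v·cn u·cn v)/D = 0.922773353822769/0.9756086095183724 = 0.9458437992652745

dn(u+v)=0.9458437993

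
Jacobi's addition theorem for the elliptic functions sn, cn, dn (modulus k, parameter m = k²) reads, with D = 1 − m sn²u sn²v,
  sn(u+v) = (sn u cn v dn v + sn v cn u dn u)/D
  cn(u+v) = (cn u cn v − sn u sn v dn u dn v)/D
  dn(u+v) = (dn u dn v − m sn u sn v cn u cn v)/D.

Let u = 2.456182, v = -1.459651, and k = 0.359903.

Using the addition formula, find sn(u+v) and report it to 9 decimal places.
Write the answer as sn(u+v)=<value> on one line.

sn u = 0.7073560602454632, cn u = -0.7068574142173347, dn u = 0.9670518308137849
sn v = -0.988003743207998, cn v = 0.154429930411771, dn v = 0.9346437525766032
m = k² = 0.129530169409
D = 1 − m·sn²u·sn²v = 0.9367348895090384
sn(u+v) = (sn u·cn v·dn v + sn v·cn u·dn u)/D = 0.7774651324146293/0.9367348895090384 = 0.8299734974343856

sn(u+v)=0.829973497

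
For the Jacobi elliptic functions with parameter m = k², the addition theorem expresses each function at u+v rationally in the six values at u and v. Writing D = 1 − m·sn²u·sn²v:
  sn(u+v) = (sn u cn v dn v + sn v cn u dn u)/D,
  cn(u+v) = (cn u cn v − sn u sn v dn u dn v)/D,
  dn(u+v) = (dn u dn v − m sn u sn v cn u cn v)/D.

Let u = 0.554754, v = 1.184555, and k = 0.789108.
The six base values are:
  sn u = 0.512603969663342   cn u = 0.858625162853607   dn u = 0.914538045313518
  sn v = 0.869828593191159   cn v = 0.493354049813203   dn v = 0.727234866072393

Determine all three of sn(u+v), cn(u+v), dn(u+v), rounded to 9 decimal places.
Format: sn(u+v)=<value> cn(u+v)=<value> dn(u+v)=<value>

sn(u+v)=0.989429900 cn(u+v)=0.145011973 dn(u+v)=0.624822226

m = k² = 0.622691435664
D = 1 − m·sn²u·sn²v = 0.876204692669447
sn(u+v) = (sn u·cn v·dn v + sn v·cn u·dn u)/D = 0.8669431217163652/0.876204692669447 = 0.9894299003068958
cn(u+v) = (cn u·cn v − sn u·sn v·dn u·dn v)/D = 0.1270601714332374/0.876204692669447 = 0.1450119732252695
dn(u+v) = (dn u·dn v − m·sn u·sn v·cn u·cn v)/D = 0.547472166426636/0.876204692669447 = 0.6248222259101423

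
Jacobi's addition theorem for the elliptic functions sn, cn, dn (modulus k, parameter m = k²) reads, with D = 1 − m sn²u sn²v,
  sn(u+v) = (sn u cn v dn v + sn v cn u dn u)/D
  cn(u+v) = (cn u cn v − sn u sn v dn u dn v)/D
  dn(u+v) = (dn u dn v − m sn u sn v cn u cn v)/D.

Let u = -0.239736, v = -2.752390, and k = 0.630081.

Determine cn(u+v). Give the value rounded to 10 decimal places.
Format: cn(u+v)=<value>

sn u = -0.2365715588825726, cn u = 0.9716140682019119, dn u = 0.9888282670217309
sn v = -0.6954534496916601, cn v = -0.7185711511826575, dn v = 0.8988813974731354
m = k² = 0.397002066561
D = 1 − m·sn²u·sn²v = 0.9892538236765312
cn(u+v) = (cn u·cn v − sn u·sn v·dn u·dn v)/D = -0.8444096925619789/0.9892538236765312 = -0.8535824399684971

cn(u+v)=-0.8535824400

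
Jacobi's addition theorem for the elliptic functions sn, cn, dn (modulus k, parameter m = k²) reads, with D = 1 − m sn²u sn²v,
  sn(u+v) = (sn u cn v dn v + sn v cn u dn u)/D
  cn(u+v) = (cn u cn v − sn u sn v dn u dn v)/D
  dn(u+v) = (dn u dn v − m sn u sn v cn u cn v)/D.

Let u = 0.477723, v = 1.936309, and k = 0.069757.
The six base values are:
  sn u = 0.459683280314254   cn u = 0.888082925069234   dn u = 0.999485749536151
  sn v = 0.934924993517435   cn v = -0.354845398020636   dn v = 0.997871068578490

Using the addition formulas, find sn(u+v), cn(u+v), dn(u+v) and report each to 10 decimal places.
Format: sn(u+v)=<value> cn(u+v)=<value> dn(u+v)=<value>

sn(u+v)=0.6676948140 cn(u+v)=-0.7444351116 dn(u+v)=0.9989147312

m = k² = 0.004866039049
D = 1 − m·sn²u·sn²v = 0.9991012341852249
sn(u+v) = (sn u·cn v·dn v + sn v·cn u·dn u)/D = 0.6670947127393999/0.9991012341852249 = 0.6676948140129373
cn(u+v) = (cn u·cn v − sn u·sn v·dn u·dn v)/D = -0.7437660387417385/0.9991012341852249 = -0.7444351115713371
dn(u+v) = (dn u·dn v − m·sn u·sn v·cn u·cn v)/D = 0.9980169407639748/0.9991012341852249 = 0.9989147311762312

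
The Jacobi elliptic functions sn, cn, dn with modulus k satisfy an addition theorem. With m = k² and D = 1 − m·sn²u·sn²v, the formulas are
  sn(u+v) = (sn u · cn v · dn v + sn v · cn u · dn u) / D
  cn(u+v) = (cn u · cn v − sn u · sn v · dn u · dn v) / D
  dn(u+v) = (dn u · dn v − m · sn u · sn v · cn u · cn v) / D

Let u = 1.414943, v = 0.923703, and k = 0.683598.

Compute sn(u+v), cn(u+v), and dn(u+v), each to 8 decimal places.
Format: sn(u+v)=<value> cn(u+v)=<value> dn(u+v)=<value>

sn u = 0.9538740942118723, cn u = 0.3002069492724647, dn u = 0.758161842830537
sn v = 0.7658532572665613, cn v = 0.6430153873230393, dn v = 0.8520037049670109
m = k² = 0.467306225604
D = 1 − m·sn²u·sn²v = 0.750612430418005
sn(u+v) = (sn u·cn v·dn v + sn v·cn u·dn u)/D = 0.6968937242620192/0.750612430418005 = 0.9284334977958323
cn(u+v) = (cn u·cn v − sn u·sn v·dn u·dn v)/D = -0.2788514977227794/0.750612430418005 = -0.3714986408731482
dn(u+v) = (dn u·dn v − m·sn u·sn v·cn u·cn v)/D = 0.5800574763980431/0.750612430418005 = 0.7727789374271587

sn(u+v)=0.92843350 cn(u+v)=-0.37149864 dn(u+v)=0.77277894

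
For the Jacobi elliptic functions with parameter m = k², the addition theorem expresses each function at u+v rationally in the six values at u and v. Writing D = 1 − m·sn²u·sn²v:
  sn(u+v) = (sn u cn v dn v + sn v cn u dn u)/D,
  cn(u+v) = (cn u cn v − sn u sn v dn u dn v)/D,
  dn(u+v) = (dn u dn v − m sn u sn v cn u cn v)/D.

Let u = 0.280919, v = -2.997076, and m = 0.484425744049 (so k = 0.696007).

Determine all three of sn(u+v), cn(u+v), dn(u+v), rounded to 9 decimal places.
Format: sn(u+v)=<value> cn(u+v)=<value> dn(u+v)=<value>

sn(u+v)=-0.787125653 cn(u+v)=-0.616792677 dn(u+v)=0.836579880

sn u = 0.2755485722689122, cn u = 0.9612871497739705, dn u = 0.9814372108984197
sn v = -0.6144278738607285, cn v = -0.7889729956234147, dn v = 0.9039462440469407
m = k² = 0.484425744049
D = 1 − m·sn²u·sn²v = 0.9861143771808603
sn(u+v) = (sn u·cn v·dn v + sn v·cn u·dn u)/D = -0.7761959230036491/0.9861143771808603 = -0.7871256529315253
cn(u+v) = (cn u·cn v − sn u·sn v·dn u·dn v)/D = -0.6082281266065466/0.9861143771808603 = -0.61679267707806
dn(u+v) = (dn u·dn v − m·sn u·sn v·cn u·cn v)/D = 0.8249634470031998/0.9861143771808603 = 0.836579879670384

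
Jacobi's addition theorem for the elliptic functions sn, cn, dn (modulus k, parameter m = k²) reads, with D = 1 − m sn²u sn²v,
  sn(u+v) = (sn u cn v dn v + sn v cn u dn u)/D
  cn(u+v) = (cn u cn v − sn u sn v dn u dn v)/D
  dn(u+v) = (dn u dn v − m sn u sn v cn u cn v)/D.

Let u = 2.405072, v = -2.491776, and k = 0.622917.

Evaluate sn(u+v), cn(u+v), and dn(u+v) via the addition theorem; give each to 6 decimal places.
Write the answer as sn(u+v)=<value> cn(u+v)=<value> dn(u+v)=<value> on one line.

sn(u+v)=-0.086553 cn(u+v)=0.996247 dn(u+v)=0.998545

sn u = 0.8728408922976635, cn u = -0.4880048941691246, dn u = 0.8392748241464321
sn v = -0.8346993273124979, cn v = -0.5507059405745171, dn v = 0.8541976705840106
m = k² = 0.388025588889
D = 1 − m·sn²u·sn²v = 0.7940363104937208
sn(u+v) = (sn u·cn v·dn v + sn v·cn u·dn u)/D = -0.06872660699999186/0.7940363104937208 = -0.08655348136064282
cn(u+v) = (cn u·cn v − sn u·sn v·dn u·dn v)/D = 0.7910564555534259/0.7940363104937208 = 0.996247205699646
dn(u+v) = (dn u·dn v − m·sn u·sn v·cn u·cn v)/D = 0.792881380202307/0.7940363104937208 = 0.9985454943607104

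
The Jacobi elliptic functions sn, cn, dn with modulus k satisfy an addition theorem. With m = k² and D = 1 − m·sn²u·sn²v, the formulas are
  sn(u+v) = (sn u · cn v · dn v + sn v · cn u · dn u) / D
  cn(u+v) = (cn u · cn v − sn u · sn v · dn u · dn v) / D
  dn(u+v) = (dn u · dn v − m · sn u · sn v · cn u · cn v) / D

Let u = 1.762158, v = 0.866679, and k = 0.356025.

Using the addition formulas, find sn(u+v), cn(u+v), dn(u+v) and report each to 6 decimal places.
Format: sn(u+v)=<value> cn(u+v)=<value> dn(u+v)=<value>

sn(u+v)=0.577320 cn(u+v)=-0.816518 dn(u+v)=0.978649

sn u = 0.9917270396645259, cn u = -0.128364632193747, dn u = 0.9355932783199088
sn v = 0.7544886958013229, cn v = 0.6563130410924491, dn v = 0.9632471097202567
m = k² = 0.126753800625
D = 1 − m·sn²u·sn²v = 0.9290339269596454
sn(u+v) = (sn u·cn v·dn v + sn v·cn u·dn u)/D = 0.5363496489613991/0.9290339269596454 = 0.5773197656157251
cn(u+v) = (cn u·cn v − sn u·sn v·dn u·dn v)/D = -0.7585730627309697/0.9290339269596454 = -0.8165181493570148
dn(u+v) = (dn u·dn v − m·sn u·sn v·cn u·cn v)/D = 0.9091978067036056/0.9290339269596454 = 0.9786486589128608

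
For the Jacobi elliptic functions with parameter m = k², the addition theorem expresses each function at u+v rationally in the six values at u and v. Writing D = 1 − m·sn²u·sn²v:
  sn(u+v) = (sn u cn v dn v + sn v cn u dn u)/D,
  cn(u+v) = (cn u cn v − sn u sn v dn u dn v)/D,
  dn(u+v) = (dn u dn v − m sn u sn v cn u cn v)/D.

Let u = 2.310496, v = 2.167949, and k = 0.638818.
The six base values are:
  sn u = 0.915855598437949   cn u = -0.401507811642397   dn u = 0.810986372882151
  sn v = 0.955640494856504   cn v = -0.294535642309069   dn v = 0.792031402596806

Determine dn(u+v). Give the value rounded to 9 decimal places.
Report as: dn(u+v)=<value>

dn(u+v)=0.872990309

m = k² = 0.408088437124
D = 1 − m·sn²u·sn²v = 0.6873939437104217
dn(u+v) = (dn u·dn v − m·sn u·sn v·cn u·cn v)/D = 0.6000882514264094/0.6873939437104217 = 0.8729903091482697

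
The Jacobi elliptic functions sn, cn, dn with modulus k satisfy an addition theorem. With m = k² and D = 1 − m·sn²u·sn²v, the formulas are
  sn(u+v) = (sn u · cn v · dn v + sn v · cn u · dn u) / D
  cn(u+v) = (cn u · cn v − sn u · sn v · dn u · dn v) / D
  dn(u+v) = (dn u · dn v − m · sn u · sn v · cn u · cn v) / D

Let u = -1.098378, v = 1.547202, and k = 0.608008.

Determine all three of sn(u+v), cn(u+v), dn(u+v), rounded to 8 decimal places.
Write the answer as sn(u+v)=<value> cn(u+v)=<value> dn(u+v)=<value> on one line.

sn(u+v)=0.42909469 cn(u+v)=0.90325951 dn(u+v)=0.96536772

sn u = -0.8596258725697922, cn u = 0.5109240248888511, dn u = 0.8525415788810547
sn v = 0.9860782327978125, cn v = 0.1662820459410551, dn v = 0.8003422059129354
m = k² = 0.369673728064
D = 1 − m·sn²u·sn²v = 0.7343802963815489
sn(u+v) = (sn u·cn v·dn v + sn v·cn u·dn u)/D = 0.3151186820715183/0.7343802963815489 = 0.4290946851708529
cn(u+v) = (cn u·cn v − sn u·sn v·dn u·dn v)/D = 0.6633359902213666/0.7343802963815489 = 0.9032595148450564
dn(u+v) = (dn u·dn v − m·sn u·sn v·cn u·cn v)/D = 0.7089470350059105/0.7343802963815489 = 0.9653677236427045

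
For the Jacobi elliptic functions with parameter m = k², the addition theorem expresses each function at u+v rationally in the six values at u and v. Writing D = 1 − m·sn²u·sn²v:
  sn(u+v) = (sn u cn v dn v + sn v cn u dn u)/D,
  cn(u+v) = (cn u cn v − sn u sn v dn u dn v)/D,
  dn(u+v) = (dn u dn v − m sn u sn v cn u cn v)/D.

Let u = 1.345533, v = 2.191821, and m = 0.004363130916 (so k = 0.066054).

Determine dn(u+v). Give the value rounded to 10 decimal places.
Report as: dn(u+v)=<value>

dn(u+v)=0.9996811070

sn u = 0.9744597824205086, cn u = 0.22456209040035, dn u = 0.9979262966911468
sn v = 0.8149727316030344, cn v = -0.5794993069396101, dn v = 0.9985499953904564
m = k² = 0.004363130916
D = 1 − m·sn²u·sn²v = 0.9972482293174497
dn(u+v) = (dn u·dn v − m·sn u·sn v·cn u·cn v)/D = 0.9969302138804208/0.9972482293174497 = 0.9996811070426802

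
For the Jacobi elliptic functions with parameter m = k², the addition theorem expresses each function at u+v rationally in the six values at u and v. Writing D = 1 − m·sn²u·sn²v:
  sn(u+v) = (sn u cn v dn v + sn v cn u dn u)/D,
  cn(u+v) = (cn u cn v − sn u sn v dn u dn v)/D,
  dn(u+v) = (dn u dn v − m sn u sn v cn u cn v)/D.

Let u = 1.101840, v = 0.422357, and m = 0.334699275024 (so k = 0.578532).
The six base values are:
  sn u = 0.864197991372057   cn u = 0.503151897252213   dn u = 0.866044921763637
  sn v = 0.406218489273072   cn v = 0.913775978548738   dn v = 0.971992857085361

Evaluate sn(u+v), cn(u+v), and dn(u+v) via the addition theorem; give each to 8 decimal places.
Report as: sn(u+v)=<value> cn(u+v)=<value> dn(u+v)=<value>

sn(u+v)=0.98521511 cn(u+v)=0.17132187 dn(u+v)=0.82165963

m = k² = 0.334699275024
D = 1 − m·sn²u·sn²v = 0.9587522132728225
sn(u+v) = (sn u·cn v·dn v + sn v·cn u·dn u)/D = 0.9445771685975227/0.9587522132728225 = 0.9852151113926387
cn(u+v) = (cn u·cn v − sn u·sn v·dn u·dn v)/D = 0.1642552252435911/0.9587522132728225 = 0.1713218733366831
dn(u+v) = (dn u·dn v − m·sn u·sn v·cn u·cn v)/D = 0.7877679873638298/0.9587522132728225 = 0.8216596284817781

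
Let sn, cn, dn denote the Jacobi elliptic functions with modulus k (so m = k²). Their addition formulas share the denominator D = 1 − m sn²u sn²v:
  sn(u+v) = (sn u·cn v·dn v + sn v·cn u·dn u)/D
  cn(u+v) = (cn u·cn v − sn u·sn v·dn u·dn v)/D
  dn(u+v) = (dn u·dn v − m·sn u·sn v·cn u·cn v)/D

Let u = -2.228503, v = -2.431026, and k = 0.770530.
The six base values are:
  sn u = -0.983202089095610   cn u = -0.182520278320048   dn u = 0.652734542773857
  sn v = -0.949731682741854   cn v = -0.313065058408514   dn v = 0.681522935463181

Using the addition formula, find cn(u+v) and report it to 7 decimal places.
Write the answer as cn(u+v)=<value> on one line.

m = k² = 0.5937164809
D = 1 − m·sn²u·sn²v = 0.482313854633889
cn(u+v) = (cn u·cn v − sn u·sn v·dn u·dn v)/D = -0.3582538251656921/0.482313854633889 = -0.7427815347283203

cn(u+v)=-0.7427815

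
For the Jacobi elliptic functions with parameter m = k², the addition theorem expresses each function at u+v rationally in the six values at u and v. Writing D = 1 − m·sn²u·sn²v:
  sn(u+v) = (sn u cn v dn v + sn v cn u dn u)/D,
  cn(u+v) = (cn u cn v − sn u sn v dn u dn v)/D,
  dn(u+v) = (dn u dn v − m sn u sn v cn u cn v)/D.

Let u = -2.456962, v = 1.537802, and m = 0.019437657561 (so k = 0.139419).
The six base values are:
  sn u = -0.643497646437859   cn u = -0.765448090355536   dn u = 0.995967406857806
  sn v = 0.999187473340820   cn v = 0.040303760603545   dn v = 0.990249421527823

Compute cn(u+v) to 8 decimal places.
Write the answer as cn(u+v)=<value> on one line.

cn(u+v)=0.60817460

m = k² = 0.019437657561
D = 1 − m·sn²u·sn²v = 0.9919641501405972
cn(u+v) = (cn u·cn v − sn u·sn v·dn u·dn v)/D = 0.6032874008609599/0.9919641501405972 = 0.6081746006400053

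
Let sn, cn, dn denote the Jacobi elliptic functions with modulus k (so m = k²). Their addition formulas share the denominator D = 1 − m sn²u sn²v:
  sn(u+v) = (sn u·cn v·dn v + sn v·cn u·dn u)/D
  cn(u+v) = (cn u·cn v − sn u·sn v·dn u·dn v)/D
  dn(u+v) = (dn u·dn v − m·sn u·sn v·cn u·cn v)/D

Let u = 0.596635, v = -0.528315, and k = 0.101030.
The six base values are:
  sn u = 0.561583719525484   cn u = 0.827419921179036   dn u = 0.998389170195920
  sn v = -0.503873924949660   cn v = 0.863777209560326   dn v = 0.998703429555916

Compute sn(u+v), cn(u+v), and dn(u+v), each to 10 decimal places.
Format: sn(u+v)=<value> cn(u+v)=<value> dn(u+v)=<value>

sn(u+v)=0.0682663230 cn(u+v)=0.9976671334 dn(u+v)=0.9999762158

m = k² = 0.0102070609
D = 1 − m·sn²u·sn²v = 0.9991827150660898
sn(u+v) = (sn u·cn v·dn v + sn v·cn u·dn u)/D = 0.06821052998508455/0.9991827150660898 = 0.06826632302238419
cn(u+v) = (cn u·cn v − sn u·sn v·dn u·dn v)/D = 0.9968517551200864/0.9991827150660898 = 0.9976671334373021
dn(u+v) = (dn u·dn v − m·sn u·sn v·cn u·cn v)/D = 0.9991589502854245/0.9991827150660898 = 0.9999762157808507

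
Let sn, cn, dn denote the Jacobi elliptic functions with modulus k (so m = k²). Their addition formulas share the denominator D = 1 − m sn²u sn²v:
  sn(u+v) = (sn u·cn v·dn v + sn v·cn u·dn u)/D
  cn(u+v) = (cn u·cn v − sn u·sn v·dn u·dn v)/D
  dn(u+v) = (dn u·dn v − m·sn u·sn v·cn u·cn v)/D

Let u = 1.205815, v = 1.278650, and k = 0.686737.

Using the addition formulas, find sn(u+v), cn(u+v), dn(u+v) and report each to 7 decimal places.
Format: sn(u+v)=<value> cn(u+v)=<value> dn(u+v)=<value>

sn(u+v)=0.8820604 cn(u+v)=-0.4711363 dn(u+v)=0.7956600

sn u = 0.8925879097817849, cn u = 0.4508734005365411, dn u = 0.7901037434859751
sn v = 0.9168475190457424, cn v = 0.3992375568751856, dn v = 0.7768926186350678
m = k² = 0.471607707169
D = 1 − m·sn²u·sn²v = 0.6841527339085615
sn(u+v) = (sn u·cn v·dn v + sn v·cn u·dn u)/D = 0.6034640621636746/0.6841527339085615 = 0.8820604409721308
cn(u+v) = (cn u·cn v − sn u·sn v·dn u·dn v)/D = -0.3223291624899547/0.6841527339085615 = -0.471136263168152
dn(u+v) = (dn u·dn v − m·sn u·sn v·cn u·cn v)/D = 0.5443529328227541/0.6841527339085615 = 0.7956599540469104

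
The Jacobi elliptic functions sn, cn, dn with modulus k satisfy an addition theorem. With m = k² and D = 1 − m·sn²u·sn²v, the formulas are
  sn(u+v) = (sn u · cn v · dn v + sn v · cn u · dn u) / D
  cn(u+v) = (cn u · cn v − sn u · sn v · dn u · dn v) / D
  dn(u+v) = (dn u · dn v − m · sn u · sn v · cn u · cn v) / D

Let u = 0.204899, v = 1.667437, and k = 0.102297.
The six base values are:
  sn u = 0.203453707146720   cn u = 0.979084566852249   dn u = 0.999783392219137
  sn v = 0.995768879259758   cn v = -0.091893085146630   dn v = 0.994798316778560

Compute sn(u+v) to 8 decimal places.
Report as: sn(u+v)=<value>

sn(u+v)=0.95654287

m = k² = 0.010464676209
D = 1 − m·sn²u·sn²v = 0.9995704891801102
sn(u+v) = (sn u·cn v·dn v + sn v·cn u·dn u)/D = 0.9561320236016943/0.9995704891801102 = 0.956542869113667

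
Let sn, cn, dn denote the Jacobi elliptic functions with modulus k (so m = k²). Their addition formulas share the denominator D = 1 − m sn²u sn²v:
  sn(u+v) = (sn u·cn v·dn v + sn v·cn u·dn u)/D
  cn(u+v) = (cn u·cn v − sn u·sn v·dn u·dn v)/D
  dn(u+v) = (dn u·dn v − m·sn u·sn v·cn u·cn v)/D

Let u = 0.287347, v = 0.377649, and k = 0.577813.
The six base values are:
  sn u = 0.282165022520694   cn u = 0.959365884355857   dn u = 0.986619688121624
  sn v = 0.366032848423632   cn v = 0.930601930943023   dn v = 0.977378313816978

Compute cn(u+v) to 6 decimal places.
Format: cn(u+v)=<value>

cn(u+v)=0.796028

m = k² = 0.333867862969
D = 1 − m·sn²u·sn²v = 0.9964385972102955
cn(u+v) = (cn u·cn v − sn u·sn v·dn u·dn v)/D = 0.7931931620821453/0.9964385972102955 = 0.7960281389167668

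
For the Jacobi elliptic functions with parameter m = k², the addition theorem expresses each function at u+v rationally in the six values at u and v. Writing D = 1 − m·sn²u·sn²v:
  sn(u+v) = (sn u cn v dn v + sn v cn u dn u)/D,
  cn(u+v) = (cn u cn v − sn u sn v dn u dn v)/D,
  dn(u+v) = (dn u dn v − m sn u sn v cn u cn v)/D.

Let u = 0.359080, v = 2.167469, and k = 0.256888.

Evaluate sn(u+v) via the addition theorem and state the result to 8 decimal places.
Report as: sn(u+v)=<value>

sn u = 0.350948589503197, cn u = 0.9363947284803116, dn u = 0.995927793320724
sn v = 0.8512251381720855, cn v = -0.524800689923245, dn v = 0.9757989749851383
m = k² = 0.065991444544
D = 1 − m·sn²u·sn²v = 0.994110702154284
sn(u+v) = (sn u·cn v·dn v + sn v·cn u·dn u)/D = 0.6141160824928688/0.994110702154284 = 0.6177542210963535

sn(u+v)=0.61775422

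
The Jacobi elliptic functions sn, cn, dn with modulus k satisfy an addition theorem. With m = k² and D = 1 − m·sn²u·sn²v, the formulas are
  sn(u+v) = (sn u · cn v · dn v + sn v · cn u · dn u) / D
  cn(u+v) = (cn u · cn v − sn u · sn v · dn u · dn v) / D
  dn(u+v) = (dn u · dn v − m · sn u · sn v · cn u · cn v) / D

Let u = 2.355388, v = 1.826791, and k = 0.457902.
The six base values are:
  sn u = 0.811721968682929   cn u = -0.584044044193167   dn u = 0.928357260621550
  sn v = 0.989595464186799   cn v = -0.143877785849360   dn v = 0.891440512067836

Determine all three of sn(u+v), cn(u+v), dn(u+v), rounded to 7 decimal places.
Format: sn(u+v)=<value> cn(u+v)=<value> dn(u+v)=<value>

m = k² = 0.209674241604
D = 1 − m·sn²u·sn²v = 0.8647070791463105
sn(u+v) = (sn u·cn v·dn v + sn v·cn u·dn u)/D = -0.6406704053667858/0.8647070791463105 = -0.7409103276907287
cn(u+v) = (cn u·cn v − sn u·sn v·dn u·dn v)/D = -0.5807407032513754/0.8647070791463105 = -0.6716039653852686
dn(u+v) = (dn u·dn v − m·sn u·sn v·cn u·cn v)/D = 0.8134222419536394/0.8647070791463105 = 0.9406910866934239

sn(u+v)=-0.7409103 cn(u+v)=-0.6716040 dn(u+v)=0.9406911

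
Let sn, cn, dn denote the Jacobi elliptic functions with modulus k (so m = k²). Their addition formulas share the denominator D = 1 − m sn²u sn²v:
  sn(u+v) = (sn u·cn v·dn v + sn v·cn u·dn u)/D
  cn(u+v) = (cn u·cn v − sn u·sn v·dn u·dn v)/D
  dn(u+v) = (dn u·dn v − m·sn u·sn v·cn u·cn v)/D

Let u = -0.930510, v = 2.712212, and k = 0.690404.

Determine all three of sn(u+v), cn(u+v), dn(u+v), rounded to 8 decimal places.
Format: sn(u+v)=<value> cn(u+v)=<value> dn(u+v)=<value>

sn(u+v)=0.99926233 cn(u+v)=0.03840303 dn(u+v)=0.72390972

sn u = -0.7689021610439661, cn u = 0.6393664573168652, dn u = 0.8474638381219031
sn v = 0.7832002666900893, cn v = -0.6217695250304352, dn v = 0.8411996851410972
m = k² = 0.476657683216
D = 1 − m·sn²u·sn²v = 0.8271400376118691
sn(u+v) = (sn u·cn v·dn v + sn v·cn u·dn u)/D = 0.8265298826414858/0.8271400376118691 = 0.9992623317181636
cn(u+v) = (cn u·cn v − sn u·sn v·dn u·dn v)/D = 0.03176468040474924/0.8271400376118691 = 0.03840302604195137
dn(u+v) = (dn u·dn v − m·sn u·sn v·cn u·cn v)/D = 0.5987747160028769/0.8271400376118691 = 0.7239097235961012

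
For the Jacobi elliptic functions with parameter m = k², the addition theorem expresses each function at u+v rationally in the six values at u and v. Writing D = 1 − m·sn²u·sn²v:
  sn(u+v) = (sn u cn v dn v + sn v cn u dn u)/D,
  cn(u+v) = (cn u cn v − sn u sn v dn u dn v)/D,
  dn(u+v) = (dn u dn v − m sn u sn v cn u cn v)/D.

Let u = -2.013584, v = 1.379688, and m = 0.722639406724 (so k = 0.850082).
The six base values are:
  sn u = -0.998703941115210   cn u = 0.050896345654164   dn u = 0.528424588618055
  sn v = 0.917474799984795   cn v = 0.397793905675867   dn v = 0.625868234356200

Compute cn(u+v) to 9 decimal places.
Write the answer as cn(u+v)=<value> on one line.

m = k² = 0.722639406724
D = 1 − m·sn²u·sn²v = 0.3932867815961358
cn(u+v) = (cn u·cn v − sn u·sn v·dn u·dn v)/D = 0.3232840780295079/0.3932867815961358 = 0.8220059589022412

cn(u+v)=0.822005959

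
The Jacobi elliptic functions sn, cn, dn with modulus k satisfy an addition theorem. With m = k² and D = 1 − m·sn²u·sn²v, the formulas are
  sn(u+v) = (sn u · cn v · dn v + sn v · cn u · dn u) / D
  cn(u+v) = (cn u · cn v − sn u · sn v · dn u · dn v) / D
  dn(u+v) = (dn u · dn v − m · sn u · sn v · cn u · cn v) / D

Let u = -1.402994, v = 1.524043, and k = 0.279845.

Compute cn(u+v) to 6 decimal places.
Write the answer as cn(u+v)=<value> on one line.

sn u = -0.981605854372127, cn u = 0.1909186912336416, dn u = 0.9615307009210206
sn v = 0.9971291529776618, cn v = 0.07571956340372505, dn v = 0.9602790121147087
m = k² = 0.078313224025
D = 1 − m·sn²u·sn²v = 0.9249739277335211
cn(u+v) = (cn u·cn v − sn u·sn v·dn u·dn v)/D = 0.9182080195346768/0.9249739277335211 = 0.992685298476009

cn(u+v)=0.992685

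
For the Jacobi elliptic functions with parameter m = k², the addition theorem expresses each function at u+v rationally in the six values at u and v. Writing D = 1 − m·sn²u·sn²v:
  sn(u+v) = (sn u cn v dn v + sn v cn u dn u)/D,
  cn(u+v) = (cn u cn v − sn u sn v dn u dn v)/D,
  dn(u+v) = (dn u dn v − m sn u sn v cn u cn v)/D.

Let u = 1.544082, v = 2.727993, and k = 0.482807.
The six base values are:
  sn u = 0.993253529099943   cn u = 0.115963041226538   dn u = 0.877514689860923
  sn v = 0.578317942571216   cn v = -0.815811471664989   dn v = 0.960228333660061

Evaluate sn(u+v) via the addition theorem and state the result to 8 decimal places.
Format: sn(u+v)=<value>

sn(u+v)=-0.77915869

m = k² = 0.233102599249
D = 1 − m·sn²u·sn²v = 0.9230868349734289
sn(u+v) = (sn u·cn v·dn v + sn v·cn u·dn u)/D = -0.7192311259729004/0.9230868349734289 = -0.77915868661869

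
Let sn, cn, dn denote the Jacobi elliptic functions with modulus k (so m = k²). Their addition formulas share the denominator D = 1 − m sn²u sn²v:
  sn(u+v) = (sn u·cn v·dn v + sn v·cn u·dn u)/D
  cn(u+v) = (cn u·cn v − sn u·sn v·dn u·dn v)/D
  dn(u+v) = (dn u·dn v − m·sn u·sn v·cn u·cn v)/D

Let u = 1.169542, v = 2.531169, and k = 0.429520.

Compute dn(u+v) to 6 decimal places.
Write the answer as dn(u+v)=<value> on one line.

dn(u+v)=0.986241

sn u = 0.9053515190778938, cn u = 0.4246629568297075, dn u = 0.9212940787171398
sn v = 0.6889646057121104, cn v = -0.7247949862381474, dn v = 0.9552114637021742
m = k² = 0.1844874304
D = 1 − m·sn²u·sn²v = 0.9282213850349405
dn(u+v) = (dn u·dn v − m·sn u·sn v·cn u·cn v)/D = 0.9154500073376873/0.9282213850349405 = 0.9862410219122753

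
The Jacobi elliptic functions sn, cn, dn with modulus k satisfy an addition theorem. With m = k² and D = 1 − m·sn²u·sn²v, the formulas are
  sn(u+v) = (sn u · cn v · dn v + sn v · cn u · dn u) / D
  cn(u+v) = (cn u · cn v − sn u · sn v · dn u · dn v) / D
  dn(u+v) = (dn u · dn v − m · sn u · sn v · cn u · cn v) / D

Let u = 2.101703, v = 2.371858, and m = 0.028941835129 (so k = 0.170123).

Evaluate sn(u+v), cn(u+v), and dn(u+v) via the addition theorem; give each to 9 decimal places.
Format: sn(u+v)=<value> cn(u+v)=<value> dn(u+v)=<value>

sn u = 0.8715636246822579, cn u = -0.4902824167056415, dn u = 0.9889464656787182
sn v = 0.7108633075112319, cn v = -0.7033301913285052, dn v = 0.9926605258807939
m = k² = 0.028941835129
D = 1 − m·sn²u·sn²v = 0.9888904503620647
sn(u+v) = (sn u·cn v·dn v + sn v·cn u·dn u)/D = -0.9531692959921135/0.9888904503620647 = -0.9638775413829989
cn(u+v) = (cn u·cn v − sn u·sn v·dn u·dn v)/D = -0.2633868181879762/0.9888904503620647 = -0.2663458000747623
dn(u+v) = (dn u·dn v − m·sn u·sn v·cn u·cn v)/D = 0.9755048682343789/0.9888904503620647 = 0.9864640394466496

sn(u+v)=-0.963877541 cn(u+v)=-0.266345800 dn(u+v)=0.986464039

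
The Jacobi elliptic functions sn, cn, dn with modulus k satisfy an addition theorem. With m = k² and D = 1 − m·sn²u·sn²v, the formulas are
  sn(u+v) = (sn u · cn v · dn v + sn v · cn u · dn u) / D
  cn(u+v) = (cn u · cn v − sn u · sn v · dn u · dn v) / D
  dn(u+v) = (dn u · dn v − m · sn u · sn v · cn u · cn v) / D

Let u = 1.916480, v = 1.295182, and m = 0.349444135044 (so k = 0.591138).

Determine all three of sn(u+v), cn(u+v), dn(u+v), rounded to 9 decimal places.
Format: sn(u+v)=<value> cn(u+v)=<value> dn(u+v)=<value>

sn(u+v)=0.271667181 cn(u+v)=-0.962391263 dn(u+v)=0.987020747

sn u = 0.9903052081683131, cn u = -0.1389085838770016, dn u = 0.8107395373036059
sn v = 0.9337120894062996, cn v = 0.3580247674344925, dn v = 0.833875422443784
m = k² = 0.349444135044
D = 1 − m·sn²u·sn²v = 0.7012266574166032
sn(u+v) = (sn u·cn v·dn v + sn v·cn u·dn u)/D = 0.1905002689913407/0.7012266574166032 = 0.2716671806134194
cn(u+v) = (cn u·cn v − sn u·sn v·dn u·dn v)/D = -0.6748544084362856/0.7012266574166032 = -0.9623912629370426
dn(u+v) = (dn u·dn v − m·sn u·sn v·cn u·cn v)/D = 0.6921252590657484/0.7012266574166032 = 0.9870207467805269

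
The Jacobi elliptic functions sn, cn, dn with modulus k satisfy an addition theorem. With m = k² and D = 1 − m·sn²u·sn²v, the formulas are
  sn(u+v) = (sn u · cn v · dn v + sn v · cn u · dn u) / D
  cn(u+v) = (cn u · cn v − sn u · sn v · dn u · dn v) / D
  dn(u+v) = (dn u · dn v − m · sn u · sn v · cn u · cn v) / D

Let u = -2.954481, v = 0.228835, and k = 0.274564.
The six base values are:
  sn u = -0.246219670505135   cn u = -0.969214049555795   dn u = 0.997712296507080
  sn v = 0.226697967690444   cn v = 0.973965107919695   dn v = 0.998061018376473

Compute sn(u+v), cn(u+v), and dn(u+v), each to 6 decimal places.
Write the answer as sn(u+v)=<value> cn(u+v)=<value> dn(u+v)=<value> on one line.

sn(u+v)=-0.458668 cn(u+v)=-0.888608 dn(u+v)=0.992039

m = k² = 0.075385390096
D = 1 − m·sn²u·sn²v = 0.99976512979241
sn(u+v) = (sn u·cn v·dn v + sn v·cn u·dn u)/D = -0.4585605856964834/0.99976512979241 = -0.458668313218424
cn(u+v) = (cn u·cn v − sn u·sn v·dn u·dn v)/D = -0.8883988428597442/0.99976512979241 = -0.8886075502995491
dn(u+v) = (dn u·dn v − m·sn u·sn v·cn u·cn v)/D = 0.9918056462617/0.99976512979241 = 0.9920386465845607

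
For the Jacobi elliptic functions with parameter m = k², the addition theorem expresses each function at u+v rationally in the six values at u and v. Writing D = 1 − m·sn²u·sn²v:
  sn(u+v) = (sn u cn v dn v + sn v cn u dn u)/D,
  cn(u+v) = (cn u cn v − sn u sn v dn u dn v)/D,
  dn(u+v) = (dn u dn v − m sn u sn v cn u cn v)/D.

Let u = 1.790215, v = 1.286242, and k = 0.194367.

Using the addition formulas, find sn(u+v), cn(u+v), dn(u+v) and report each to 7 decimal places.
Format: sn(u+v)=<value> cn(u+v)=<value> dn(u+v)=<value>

sn(u+v)=0.0953041 cn(u+v)=-0.9954482 dn(u+v)=0.9998284

sn u = 0.9799838339928366, cn u = -0.1990770833438656, dn u = 0.9816917521010793
sn v = 0.9570456537033433, cn v = 0.2899372634339026, dn v = 0.9825463191297241
m = k² = 0.037778530689
D = 1 − m·sn²u·sn²v = 0.9667686337650731
sn(u+v) = (sn u·cn v·dn v + sn v·cn u·dn u)/D = 0.09213698708760197/0.9667686337650731 = 0.09530407159443638
cn(u+v) = (cn u·cn v − sn u·sn v·dn u·dn v)/D = -0.9623681036081802/0.9667686337650731 = -0.99544820756156
dn(u+v) = (dn u·dn v − m·sn u·sn v·cn u·cn v)/D = 0.9666027523278932/0.9667686337650731 = 0.9998284166124279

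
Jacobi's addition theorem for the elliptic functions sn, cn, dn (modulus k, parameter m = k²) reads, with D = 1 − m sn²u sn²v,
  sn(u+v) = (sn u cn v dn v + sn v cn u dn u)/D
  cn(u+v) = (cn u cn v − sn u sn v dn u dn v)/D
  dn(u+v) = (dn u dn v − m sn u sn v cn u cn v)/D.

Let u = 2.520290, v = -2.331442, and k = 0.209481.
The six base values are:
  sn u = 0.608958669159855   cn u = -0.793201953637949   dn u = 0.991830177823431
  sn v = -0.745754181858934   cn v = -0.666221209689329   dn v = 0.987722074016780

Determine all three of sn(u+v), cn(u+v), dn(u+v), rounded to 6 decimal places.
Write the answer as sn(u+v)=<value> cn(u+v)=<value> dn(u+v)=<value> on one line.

sn(u+v)=0.187679 cn(u+v)=0.982230 dn(u+v)=0.999227

m = k² = 0.043882289361
D = 1 − m·sn²u·sn²v = 0.9909498389727195
sn(u+v) = (sn u·cn v·dn v + sn v·cn u·dn u)/D = 0.1859809369120964/0.9909498389727195 = 0.1876794663036586
cn(u+v) = (cn u·cn v − sn u·sn v·dn u·dn v)/D = 0.973340985711255/0.9909498389727195 = 0.9822303283486892
dn(u+v) = (dn u·dn v − m·sn u·sn v·cn u·cn v)/D = 0.9901836914690426/0.9909498389727195 = 0.9992268554133162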